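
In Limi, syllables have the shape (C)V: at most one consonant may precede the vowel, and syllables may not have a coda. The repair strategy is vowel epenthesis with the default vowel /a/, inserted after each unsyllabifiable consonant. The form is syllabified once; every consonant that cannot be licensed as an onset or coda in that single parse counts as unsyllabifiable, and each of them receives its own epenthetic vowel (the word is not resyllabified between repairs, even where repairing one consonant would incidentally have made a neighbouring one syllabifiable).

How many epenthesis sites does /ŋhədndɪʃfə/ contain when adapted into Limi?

4

The unsyllabifiable consonants are /ŋ/, /d/, /n/, /ʃ/; each receives one epenthetic vowel.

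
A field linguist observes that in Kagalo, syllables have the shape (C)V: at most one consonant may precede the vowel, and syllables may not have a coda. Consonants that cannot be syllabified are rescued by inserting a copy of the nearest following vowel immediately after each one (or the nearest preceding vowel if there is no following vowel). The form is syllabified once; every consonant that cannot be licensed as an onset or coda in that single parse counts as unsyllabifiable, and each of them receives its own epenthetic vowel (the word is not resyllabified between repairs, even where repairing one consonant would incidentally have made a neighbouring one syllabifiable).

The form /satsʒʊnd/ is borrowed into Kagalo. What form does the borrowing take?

The consonants /t/, /s/, /n/, /d/ cannot be parsed into a legal (C)V syllable (no codas are permitted; onsets are limited to one consonant).
Each unlicensed consonant becomes the onset of a new syllable: /t/ → /tʊ/, /s/ → /sʊ/, /n/ → /nʊ/, /d/ → /dʊ/.

satʊsʊʒʊnʊdʊ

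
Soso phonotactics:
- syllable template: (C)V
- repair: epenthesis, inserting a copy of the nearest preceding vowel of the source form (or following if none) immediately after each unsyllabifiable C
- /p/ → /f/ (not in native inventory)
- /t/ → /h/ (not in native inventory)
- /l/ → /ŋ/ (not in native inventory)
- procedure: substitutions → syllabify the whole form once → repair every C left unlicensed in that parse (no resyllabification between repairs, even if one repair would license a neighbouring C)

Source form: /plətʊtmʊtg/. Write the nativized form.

fəŋəhʊhʊmʊhʊgʊ

Substitution: /p/ → /f/, /l/ → /ŋ/, /t/ → /h/, giving /fŋəhʊhmʊhg/.
Syllabifying with onset maximization leaves /f/, /h/, /h/, /g/ stranded (no codas are permitted; onsets are limited to one consonant).
Inserting the epenthetic vowel yields /f/ → /fə/, /h/ → /hʊ/, /h/ → /hʊ/, /g/ → /gʊ/.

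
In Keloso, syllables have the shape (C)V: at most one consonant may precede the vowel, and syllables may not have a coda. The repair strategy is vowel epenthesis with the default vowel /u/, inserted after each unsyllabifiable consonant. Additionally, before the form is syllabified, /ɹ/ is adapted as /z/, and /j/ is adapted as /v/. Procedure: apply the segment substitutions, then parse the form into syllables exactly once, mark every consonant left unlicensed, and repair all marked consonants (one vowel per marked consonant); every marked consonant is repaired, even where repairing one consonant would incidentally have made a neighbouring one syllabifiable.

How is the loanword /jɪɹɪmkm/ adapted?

vɪzɪmukumu

Substitution: /j/ → /v/, /ɹ/ → /z/, giving /vɪzɪmkm/.
Syllabifying with onset maximization leaves /m/, /k/, /m/ stranded (no codas are permitted; onsets are limited to one consonant).
Each unlicensed consonant becomes the onset of a new syllable: /m/ → /mu/, /k/ → /ku/, /m/ → /mu/.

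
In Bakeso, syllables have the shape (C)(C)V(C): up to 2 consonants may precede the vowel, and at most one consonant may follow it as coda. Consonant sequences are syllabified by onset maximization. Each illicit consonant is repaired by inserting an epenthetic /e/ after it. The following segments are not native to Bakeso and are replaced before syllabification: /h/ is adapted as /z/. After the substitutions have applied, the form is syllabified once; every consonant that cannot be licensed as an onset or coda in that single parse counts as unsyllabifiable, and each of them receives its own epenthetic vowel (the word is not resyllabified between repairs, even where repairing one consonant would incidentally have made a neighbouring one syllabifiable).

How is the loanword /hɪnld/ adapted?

Substitution: /h/ → /z/, giving /zɪnld/.
Under (C)(C)V(C), the unsyllabifiable consonants are /l/, /d/ (at most one coda consonant is licensed; onsets may contain at most 2 consonants).
Each unlicensed consonant becomes the onset of a new syllable: /l/ → /le/, /d/ → /de/.

zɪnlede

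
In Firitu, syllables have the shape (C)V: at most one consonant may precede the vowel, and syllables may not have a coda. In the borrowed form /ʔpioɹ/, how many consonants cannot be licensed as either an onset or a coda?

2

Syllabifying with onset maximization leaves /ʔ/, /ɹ/ stranded (no codas are permitted; onsets are limited to one consonant).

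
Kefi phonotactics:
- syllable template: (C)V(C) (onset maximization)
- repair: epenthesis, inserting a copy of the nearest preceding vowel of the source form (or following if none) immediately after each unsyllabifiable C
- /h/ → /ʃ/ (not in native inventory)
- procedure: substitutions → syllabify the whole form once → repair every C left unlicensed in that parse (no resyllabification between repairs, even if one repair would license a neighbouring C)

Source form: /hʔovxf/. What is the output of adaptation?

ʃoʔovxofo

Substitution: /h/ → /ʃ/, giving /ʃʔovxf/.
Syllabifying with onset maximization leaves /ʃ/, /x/, /f/ stranded (at most one coda consonant is licensed; onsets are limited to one consonant).
Inserting the epenthetic vowel yields /ʃ/ → /ʃo/, /x/ → /xo/, /f/ → /fo/.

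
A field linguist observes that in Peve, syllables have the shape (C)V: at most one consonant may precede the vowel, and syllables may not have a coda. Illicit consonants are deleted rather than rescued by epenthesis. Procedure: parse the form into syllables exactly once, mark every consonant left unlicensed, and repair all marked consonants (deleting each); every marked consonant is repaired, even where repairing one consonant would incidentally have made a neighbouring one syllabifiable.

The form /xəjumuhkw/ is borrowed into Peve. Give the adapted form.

xəjumu

Under (C)V, the unsyllabifiable consonants are /h/, /k/, /w/ (no codas are permitted; onsets are limited to one consonant).
Deleting the stranded consonants removes /h/, /k/, /w/.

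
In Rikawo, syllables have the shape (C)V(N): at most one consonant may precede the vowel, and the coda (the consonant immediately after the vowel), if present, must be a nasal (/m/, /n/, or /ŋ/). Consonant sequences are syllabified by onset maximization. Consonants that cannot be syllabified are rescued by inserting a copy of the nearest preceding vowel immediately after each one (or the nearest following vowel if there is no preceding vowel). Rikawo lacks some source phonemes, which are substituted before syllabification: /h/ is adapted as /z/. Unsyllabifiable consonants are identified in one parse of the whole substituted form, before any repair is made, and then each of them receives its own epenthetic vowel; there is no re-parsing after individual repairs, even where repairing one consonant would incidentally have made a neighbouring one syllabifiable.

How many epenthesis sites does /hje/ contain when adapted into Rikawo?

1

After substitution the input is /zje/.
The unsyllabifiable consonants are /z/; each receives one epenthetic vowel.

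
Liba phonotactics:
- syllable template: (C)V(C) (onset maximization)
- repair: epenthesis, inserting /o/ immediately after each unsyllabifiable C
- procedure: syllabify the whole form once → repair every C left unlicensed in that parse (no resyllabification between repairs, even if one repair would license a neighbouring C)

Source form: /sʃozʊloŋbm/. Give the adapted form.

soʃozʊloŋbomo

The consonants /s/, /b/, /m/ cannot be parsed into a legal (C)V(C) syllable (at most one coda consonant is licensed; onsets are limited to one consonant).
Each unlicensed consonant becomes the onset of a new syllable: /s/ → /so/, /b/ → /bo/, /m/ → /mo/.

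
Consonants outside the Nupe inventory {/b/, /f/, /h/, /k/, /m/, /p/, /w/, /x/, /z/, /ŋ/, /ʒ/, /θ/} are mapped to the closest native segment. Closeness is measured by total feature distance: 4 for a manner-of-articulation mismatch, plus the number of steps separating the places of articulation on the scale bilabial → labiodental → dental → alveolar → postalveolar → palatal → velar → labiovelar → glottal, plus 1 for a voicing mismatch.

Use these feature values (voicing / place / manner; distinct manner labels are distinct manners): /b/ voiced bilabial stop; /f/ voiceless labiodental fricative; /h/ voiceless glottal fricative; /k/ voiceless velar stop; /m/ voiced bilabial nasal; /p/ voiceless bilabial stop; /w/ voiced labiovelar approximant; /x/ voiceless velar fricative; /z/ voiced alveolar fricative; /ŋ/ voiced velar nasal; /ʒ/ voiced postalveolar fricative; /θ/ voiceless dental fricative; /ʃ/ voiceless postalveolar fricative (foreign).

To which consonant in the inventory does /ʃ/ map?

/ʒ/ is closest: same manner (fricative), place distance 0 (postalveolar→postalveolar), voicing differs (+1); total 1. Next closest is /x/ at distance 2.

ʒ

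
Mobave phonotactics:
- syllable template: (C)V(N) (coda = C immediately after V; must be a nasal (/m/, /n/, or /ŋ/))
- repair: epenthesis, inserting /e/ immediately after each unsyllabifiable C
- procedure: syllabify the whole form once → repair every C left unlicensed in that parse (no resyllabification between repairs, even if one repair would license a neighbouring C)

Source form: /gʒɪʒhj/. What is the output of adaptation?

geʒɪʒeheje

Syllabifying with onset maximization leaves /g/, /ʒ/, /h/, /j/ stranded (only a nasal (/m/, /n/, or /ŋ/) is licensed in coda position; onsets are limited to one consonant).
Each unlicensed consonant becomes the onset of a new syllable: /g/ → /ge/, /ʒ/ → /ʒe/, /h/ → /he/, /j/ → /je/.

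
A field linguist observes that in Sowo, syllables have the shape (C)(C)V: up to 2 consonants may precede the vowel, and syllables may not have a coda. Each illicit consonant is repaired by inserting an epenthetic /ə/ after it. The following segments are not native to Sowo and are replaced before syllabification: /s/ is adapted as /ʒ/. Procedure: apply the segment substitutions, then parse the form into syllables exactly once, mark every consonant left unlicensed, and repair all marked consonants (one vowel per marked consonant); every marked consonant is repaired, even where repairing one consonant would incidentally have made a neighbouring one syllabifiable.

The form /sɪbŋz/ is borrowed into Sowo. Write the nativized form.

Substitution: /s/ → /ʒ/, giving /ʒɪbŋz/.
Under (C)(C)V, the unsyllabifiable consonants are /b/, /ŋ/, /z/ (no codas are permitted; onsets may contain at most 2 consonants).
Each unlicensed consonant becomes the onset of a new syllable: /b/ → /bə/, /ŋ/ → /ŋə/, /z/ → /zə/.

ʒɪbəŋəzə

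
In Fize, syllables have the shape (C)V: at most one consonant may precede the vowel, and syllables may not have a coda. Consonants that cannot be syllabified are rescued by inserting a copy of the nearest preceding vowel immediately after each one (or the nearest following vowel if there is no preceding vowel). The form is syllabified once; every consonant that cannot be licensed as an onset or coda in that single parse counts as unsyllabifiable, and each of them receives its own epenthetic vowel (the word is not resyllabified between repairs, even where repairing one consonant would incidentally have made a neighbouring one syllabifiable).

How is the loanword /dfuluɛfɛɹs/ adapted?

Syllabifying with onset maximization leaves /d/, /ɹ/, /s/ stranded (no codas are permitted; onsets are limited to one consonant).
Epenthesis after each stranded consonant: /d/ → /du/, /ɹ/ → /ɹɛ/, /s/ → /sɛ/.

dufuluɛfɛɹɛsɛ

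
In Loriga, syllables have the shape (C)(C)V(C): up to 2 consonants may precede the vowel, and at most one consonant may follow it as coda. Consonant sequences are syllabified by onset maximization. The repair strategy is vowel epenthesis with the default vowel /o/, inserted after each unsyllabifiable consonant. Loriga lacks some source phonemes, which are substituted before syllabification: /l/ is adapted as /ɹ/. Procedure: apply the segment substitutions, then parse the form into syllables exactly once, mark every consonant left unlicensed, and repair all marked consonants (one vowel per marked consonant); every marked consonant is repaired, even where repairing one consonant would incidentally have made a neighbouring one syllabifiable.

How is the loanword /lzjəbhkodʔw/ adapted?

ɹozjəbhkodʔowo

Substitution: /l/ → /ɹ/, giving /ɹzjəbhkodʔw/.
The consonants /ɹ/, /ʔ/, /w/ cannot be parsed into a legal (C)(C)V(C) syllable (at most one coda consonant is licensed; onsets may contain at most 2 consonants).
Epenthesis after each stranded consonant: /ɹ/ → /ɹo/, /ʔ/ → /ʔo/, /w/ → /wo/.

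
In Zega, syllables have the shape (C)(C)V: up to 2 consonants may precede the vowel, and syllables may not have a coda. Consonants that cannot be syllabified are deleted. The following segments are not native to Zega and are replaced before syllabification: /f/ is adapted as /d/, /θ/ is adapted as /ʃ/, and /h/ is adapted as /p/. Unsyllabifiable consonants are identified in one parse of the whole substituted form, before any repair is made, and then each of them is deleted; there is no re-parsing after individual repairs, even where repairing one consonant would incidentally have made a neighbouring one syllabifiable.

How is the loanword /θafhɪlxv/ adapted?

ʃadpɪ

Substitution: /θ/ → /ʃ/, /f/ → /d/, /h/ → /p/, giving /ʃadpɪlxv/.
Under (C)(C)V, the unsyllabifiable consonants are /l/, /x/, /v/ (no codas are permitted; onsets may contain at most 2 consonants).
Deletion applies to /l/, /x/, /v/.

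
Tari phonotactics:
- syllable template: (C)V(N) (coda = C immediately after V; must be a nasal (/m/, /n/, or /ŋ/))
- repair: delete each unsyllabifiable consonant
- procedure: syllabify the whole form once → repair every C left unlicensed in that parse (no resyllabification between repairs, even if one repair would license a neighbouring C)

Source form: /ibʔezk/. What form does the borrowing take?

iʔe

Under (C)V(N), the unsyllabifiable consonants are /b/, /z/, /k/ (only a nasal (/m/, /n/, or /ŋ/) is licensed in coda position; onsets are limited to one consonant).
Each unlicensed consonant is deleted: /b/, /z/, /k/.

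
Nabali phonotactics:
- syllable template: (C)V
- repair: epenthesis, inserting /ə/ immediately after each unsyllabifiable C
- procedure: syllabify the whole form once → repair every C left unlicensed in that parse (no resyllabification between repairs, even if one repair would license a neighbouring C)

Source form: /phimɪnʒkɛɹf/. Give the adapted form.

pəhimɪnəʒəkɛɹəfə

Under (C)V, the unsyllabifiable consonants are /p/, /n/, /ʒ/, /ɹ/, /f/ (no codas are permitted; onsets are limited to one consonant).
Epenthesis after each stranded consonant: /p/ → /pə/, /n/ → /nə/, /ʒ/ → /ʒə/, /ɹ/ → /ɹə/, /f/ → /fə/.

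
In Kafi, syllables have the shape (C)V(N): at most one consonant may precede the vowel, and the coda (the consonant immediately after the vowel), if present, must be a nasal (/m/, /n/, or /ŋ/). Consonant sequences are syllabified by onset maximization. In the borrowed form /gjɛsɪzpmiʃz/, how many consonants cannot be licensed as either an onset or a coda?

5

Under (C)V(N), the unsyllabifiable consonants are /g/, /z/, /p/, /ʃ/, /z/ (only a nasal (/m/, /n/, or /ŋ/) is licensed in coda position; onsets are limited to one consonant).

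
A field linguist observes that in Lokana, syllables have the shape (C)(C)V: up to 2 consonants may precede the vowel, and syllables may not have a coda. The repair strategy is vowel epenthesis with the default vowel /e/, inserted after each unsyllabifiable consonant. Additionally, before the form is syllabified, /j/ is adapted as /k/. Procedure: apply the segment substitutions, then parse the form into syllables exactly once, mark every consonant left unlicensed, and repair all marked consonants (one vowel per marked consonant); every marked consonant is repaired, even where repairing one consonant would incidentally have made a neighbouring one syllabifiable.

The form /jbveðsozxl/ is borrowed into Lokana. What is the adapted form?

kebveðsozexele

Substitution: /j/ → /k/, giving /kbveðsozxl/.
The consonants /k/, /z/, /x/, /l/ cannot be parsed into a legal (C)(C)V syllable (no codas are permitted; onsets may contain at most 2 consonants).
Inserting the epenthetic vowel yields /k/ → /ke/, /z/ → /ze/, /x/ → /xe/, /l/ → /le/.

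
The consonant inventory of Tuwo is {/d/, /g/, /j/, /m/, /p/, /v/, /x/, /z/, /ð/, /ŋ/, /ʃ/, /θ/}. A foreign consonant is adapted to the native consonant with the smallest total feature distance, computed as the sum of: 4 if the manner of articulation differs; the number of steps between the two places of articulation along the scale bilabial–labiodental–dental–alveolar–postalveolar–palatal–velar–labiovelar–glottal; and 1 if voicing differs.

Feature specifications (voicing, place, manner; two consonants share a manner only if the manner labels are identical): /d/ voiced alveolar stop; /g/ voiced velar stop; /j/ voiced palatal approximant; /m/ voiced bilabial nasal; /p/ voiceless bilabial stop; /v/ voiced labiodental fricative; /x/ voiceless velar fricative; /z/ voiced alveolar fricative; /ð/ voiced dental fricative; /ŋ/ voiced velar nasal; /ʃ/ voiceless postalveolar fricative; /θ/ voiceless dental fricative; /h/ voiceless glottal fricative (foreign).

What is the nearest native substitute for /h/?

x

/x/ is closest: same manner (fricative), place distance 2 (glottal→velar), same voicing; total 2. Next closest is /ʃ/ at distance 4.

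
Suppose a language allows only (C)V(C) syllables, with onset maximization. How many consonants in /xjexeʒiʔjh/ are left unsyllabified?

3

Under (C)V(C), the unsyllabifiable consonants are /x/, /j/, /h/ (at most one coda consonant is licensed; onsets are limited to one consonant).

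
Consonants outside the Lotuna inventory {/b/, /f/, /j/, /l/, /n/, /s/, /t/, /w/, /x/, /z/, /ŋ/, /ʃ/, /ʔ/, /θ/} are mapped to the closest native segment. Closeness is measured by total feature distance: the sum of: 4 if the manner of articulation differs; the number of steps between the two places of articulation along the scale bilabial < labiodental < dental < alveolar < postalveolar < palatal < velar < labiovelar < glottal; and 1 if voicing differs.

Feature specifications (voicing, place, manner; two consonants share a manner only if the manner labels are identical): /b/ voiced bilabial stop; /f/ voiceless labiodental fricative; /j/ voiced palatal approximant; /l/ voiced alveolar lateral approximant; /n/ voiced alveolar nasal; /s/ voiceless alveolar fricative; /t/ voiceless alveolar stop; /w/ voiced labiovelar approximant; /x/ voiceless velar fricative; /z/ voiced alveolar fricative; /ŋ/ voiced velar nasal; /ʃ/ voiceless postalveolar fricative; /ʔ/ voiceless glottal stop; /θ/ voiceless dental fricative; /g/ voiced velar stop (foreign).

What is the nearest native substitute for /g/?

/ʔ/ is closest: same manner (stop), place distance 2 (velar→glottal), voicing differs (+1); total 3. Next closest is /t/ at distance 4.

ʔ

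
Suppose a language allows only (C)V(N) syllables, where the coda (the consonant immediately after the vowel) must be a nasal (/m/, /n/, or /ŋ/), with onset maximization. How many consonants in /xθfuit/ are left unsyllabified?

Under (C)V(N), the unsyllabifiable consonants are /x/, /θ/, /t/ (only a nasal (/m/, /n/, or /ŋ/) is licensed in coda position; onsets are limited to one consonant).

3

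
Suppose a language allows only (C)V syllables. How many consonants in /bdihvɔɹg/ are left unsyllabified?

4

The consonants /b/, /h/, /ɹ/, /g/ cannot be parsed into a legal (C)V syllable (no codas are permitted; onsets are limited to one consonant).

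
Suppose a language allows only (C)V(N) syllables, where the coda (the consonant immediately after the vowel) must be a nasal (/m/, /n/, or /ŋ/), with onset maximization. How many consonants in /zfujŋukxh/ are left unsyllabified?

5

Syllabifying with onset maximization leaves /z/, /j/, /k/, /x/, /h/ stranded (only a nasal (/m/, /n/, or /ŋ/) is licensed in coda position; onsets are limited to one consonant).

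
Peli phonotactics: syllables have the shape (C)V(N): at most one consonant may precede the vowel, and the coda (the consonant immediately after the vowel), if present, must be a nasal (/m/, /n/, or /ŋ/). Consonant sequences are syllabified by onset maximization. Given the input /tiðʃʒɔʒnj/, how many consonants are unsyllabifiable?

5

The consonants /ð/, /ʃ/, /ʒ/, /n/, /j/ cannot be parsed into a legal (C)V(N) syllable (only a nasal (/m/, /n/, or /ŋ/) is licensed in coda position; onsets are limited to one consonant).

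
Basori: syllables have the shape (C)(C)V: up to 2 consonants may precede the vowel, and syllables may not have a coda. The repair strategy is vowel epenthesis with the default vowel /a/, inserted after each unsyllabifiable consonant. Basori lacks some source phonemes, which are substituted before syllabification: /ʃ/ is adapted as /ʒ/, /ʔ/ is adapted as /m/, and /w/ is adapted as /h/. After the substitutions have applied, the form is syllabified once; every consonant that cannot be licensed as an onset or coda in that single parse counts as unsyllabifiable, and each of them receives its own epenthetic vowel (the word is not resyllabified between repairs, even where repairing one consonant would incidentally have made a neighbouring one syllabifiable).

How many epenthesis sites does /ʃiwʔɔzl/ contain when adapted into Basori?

After substitution the input is /ʒihmɔzl/.
The unsyllabifiable consonants are /z/, /l/; each receives one epenthetic vowel.

2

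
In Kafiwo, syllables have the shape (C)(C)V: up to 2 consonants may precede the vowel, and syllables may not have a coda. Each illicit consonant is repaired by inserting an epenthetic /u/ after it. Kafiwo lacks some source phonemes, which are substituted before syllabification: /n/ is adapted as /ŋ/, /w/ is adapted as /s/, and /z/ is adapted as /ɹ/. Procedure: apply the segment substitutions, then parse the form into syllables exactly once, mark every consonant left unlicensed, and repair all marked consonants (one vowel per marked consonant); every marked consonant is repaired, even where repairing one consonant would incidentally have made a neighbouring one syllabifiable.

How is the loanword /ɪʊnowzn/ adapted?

Substitution: /n/ → /ŋ/, /w/ → /s/, /z/ → /ɹ/, giving /ɪʊŋosɹŋ/.
Under (C)(C)V, the unsyllabifiable consonants are /s/, /ɹ/, /ŋ/ (no codas are permitted; onsets may contain at most 2 consonants).
Each unlicensed consonant becomes the onset of a new syllable: /s/ → /su/, /ɹ/ → /ɹu/, /ŋ/ → /ŋu/.

ɪʊŋosuɹuŋu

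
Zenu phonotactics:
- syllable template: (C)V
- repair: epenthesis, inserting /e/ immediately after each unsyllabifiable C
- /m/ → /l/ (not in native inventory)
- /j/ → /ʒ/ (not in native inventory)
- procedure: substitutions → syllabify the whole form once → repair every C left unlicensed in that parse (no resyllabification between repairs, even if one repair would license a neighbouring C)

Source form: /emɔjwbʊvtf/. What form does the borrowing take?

elɔʒewebʊvetefe

Substitution: /m/ → /l/, /j/ → /ʒ/, giving /elɔʒwbʊvtf/.
Under (C)V, the unsyllabifiable consonants are /ʒ/, /w/, /v/, /t/, /f/ (no codas are permitted; onsets are limited to one consonant).
Inserting the epenthetic vowel yields /ʒ/ → /ʒe/, /w/ → /we/, /v/ → /ve/, /t/ → /te/, /f/ → /fe/.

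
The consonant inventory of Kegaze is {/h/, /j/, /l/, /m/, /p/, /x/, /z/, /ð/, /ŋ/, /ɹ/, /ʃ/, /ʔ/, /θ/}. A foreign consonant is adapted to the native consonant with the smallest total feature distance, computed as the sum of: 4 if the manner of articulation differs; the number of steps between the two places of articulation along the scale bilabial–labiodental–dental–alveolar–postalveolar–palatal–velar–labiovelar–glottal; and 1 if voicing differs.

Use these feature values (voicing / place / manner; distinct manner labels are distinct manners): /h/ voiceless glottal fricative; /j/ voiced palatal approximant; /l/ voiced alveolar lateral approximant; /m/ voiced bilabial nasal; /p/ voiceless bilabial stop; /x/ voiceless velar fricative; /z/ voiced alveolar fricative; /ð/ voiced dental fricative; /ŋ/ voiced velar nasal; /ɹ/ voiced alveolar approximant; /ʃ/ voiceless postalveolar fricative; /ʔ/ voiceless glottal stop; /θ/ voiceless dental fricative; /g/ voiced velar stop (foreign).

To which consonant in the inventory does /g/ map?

ʔ

/ʔ/ is closest: same manner (stop), place distance 2 (velar→glottal), voicing differs (+1); total 3. Next closest is /ŋ/ at distance 4.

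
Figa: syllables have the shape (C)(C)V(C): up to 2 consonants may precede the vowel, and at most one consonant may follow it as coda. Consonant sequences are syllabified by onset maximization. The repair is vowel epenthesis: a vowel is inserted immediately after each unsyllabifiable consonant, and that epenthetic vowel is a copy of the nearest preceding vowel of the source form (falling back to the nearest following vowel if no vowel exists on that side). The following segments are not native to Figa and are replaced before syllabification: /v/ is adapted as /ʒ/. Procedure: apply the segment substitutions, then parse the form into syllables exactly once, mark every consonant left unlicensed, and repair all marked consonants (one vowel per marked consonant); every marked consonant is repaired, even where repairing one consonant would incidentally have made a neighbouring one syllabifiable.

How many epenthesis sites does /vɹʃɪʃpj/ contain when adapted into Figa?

After substitution the input is /ʒɹʃɪʃpj/.
The unsyllabifiable consonants are /ʒ/, /p/, /j/; each receives one epenthetic vowel.

3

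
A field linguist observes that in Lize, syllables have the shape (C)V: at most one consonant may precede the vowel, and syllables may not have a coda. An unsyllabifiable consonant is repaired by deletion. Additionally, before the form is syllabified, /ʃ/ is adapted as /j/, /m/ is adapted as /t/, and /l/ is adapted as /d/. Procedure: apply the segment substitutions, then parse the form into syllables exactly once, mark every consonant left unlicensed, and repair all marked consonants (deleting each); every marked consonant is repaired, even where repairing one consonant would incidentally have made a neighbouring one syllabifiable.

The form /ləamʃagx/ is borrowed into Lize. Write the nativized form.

dəaja

Substitution: /l/ → /d/, /m/ → /t/, /ʃ/ → /j/, giving /dəatjagx/.
Under (C)V, the unsyllabifiable consonants are /t/, /g/, /x/ (no codas are permitted; onsets are limited to one consonant).
Each unlicensed consonant is deleted: /t/, /g/, /x/.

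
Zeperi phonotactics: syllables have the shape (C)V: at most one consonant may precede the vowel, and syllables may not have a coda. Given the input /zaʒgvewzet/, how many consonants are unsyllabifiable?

4

The consonants /ʒ/, /g/, /w/, /t/ cannot be parsed into a legal (C)V syllable (no codas are permitted; onsets are limited to one consonant).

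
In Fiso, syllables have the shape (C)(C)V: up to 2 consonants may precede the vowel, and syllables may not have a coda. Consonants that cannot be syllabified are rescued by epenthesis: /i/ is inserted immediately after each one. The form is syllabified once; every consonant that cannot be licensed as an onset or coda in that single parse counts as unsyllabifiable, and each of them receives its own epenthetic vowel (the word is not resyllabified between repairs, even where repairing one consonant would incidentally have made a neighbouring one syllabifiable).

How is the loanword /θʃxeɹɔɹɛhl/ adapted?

The consonants /θ/, /h/, /l/ cannot be parsed into a legal (C)(C)V syllable (no codas are permitted; onsets may contain at most 2 consonants).
Epenthesis after each stranded consonant: /θ/ → /θi/, /h/ → /hi/, /l/ → /li/.

θiʃxeɹɔɹɛhili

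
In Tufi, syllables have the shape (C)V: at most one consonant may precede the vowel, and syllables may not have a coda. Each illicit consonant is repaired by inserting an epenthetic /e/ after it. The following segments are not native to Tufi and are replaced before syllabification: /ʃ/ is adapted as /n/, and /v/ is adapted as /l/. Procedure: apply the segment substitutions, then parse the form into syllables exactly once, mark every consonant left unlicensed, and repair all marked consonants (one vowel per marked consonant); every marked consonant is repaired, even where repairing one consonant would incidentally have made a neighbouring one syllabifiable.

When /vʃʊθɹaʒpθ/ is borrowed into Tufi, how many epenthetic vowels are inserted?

After substitution the input is /lnʊθɹaʒpθ/.
The unsyllabifiable consonants are /l/, /θ/, /ʒ/, /p/, /θ/; each receives one epenthetic vowel.

5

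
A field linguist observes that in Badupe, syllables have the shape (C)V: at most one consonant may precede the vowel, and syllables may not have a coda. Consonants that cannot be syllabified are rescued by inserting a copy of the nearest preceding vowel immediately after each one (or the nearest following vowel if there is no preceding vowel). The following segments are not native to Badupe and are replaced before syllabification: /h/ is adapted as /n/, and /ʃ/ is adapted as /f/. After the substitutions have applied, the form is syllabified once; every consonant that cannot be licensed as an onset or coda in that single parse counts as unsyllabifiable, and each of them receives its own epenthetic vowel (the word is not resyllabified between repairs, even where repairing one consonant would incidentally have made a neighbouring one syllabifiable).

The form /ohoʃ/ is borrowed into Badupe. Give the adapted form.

onofo

Substitution: /h/ → /n/, /ʃ/ → /f/, giving /onof/.
Under (C)V, the unsyllabifiable consonants are /f/ (no codas are permitted; onsets are limited to one consonant).
Inserting the epenthetic vowel yields /f/ → /fo/.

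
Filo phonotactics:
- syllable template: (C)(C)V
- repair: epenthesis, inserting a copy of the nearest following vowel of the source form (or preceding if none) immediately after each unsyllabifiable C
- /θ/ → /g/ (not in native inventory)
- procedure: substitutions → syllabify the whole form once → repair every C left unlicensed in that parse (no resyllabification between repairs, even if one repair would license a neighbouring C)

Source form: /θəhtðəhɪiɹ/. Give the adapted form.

gəhətðəhɪiɹi

Substitution: /θ/ → /g/, giving /gəhtðəhɪiɹ/.
Syllabifying with onset maximization leaves /h/, /ɹ/ stranded (no codas are permitted; onsets may contain at most 2 consonants).
Inserting the epenthetic vowel yields /h/ → /hə/, /ɹ/ → /ɹi/.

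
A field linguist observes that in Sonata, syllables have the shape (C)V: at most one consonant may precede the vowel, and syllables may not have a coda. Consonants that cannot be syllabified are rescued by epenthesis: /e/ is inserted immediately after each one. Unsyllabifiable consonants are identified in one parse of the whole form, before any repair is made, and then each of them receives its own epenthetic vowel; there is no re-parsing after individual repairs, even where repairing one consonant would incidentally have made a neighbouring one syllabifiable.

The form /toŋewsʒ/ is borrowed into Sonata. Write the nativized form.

toŋeweseʒe

Syllabifying with onset maximization leaves /w/, /s/, /ʒ/ stranded (no codas are permitted; onsets are limited to one consonant).
Each unlicensed consonant becomes the onset of a new syllable: /w/ → /we/, /s/ → /se/, /ʒ/ → /ʒe/.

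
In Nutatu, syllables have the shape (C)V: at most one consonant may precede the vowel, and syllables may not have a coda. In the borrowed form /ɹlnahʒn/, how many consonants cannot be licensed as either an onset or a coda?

Syllabifying with onset maximization leaves /ɹ/, /l/, /h/, /ʒ/, /n/ stranded (no codas are permitted; onsets are limited to one consonant).

5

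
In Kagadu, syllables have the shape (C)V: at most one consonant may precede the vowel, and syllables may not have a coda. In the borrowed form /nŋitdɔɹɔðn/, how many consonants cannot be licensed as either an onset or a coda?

The consonants /n/, /t/, /ð/, /n/ cannot be parsed into a legal (C)V syllable (no codas are permitted; onsets are limited to one consonant).

4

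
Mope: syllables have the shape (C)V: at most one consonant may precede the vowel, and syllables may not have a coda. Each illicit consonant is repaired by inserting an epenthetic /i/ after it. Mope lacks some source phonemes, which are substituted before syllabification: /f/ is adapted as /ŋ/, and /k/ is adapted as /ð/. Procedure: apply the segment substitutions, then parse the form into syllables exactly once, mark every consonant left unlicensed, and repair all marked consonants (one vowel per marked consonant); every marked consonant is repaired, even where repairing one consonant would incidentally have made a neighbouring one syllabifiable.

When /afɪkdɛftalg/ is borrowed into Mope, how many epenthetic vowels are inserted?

4

After substitution the input is /aŋɪðdɛŋtalg/.
The unsyllabifiable consonants are /ð/, /ŋ/, /l/, /g/; each receives one epenthetic vowel.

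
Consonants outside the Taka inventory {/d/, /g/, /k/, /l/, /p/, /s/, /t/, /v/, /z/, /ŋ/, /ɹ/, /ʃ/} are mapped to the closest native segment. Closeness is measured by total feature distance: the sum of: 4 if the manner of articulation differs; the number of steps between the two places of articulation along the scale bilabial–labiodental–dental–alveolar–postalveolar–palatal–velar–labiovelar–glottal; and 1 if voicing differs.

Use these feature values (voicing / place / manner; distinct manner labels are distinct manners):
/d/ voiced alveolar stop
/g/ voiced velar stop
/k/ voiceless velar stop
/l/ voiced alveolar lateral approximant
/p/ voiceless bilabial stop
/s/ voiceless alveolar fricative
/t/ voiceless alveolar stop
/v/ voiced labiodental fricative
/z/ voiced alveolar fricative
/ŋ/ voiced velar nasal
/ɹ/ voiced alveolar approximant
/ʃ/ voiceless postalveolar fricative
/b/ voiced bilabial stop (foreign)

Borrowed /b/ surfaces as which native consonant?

/p/ is closest: same manner (stop), place distance 0 (bilabial→bilabial), voicing differs (+1); total 1. Next closest is /d/ at distance 3.

p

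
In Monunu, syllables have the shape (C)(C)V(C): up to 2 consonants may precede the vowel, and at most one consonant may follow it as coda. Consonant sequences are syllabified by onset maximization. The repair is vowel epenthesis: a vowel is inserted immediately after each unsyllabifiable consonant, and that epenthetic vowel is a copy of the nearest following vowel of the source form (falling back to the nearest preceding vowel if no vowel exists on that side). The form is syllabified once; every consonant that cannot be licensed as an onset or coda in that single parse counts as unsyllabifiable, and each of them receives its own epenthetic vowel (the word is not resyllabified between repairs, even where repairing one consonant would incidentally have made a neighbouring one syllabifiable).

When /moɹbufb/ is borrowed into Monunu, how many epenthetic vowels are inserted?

1

The unsyllabifiable consonants are /b/; each receives one epenthetic vowel.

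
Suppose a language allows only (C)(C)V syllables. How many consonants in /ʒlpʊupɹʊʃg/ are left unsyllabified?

3

The consonants /ʒ/, /ʃ/, /g/ cannot be parsed into a legal (C)(C)V syllable (no codas are permitted; onsets may contain at most 2 consonants).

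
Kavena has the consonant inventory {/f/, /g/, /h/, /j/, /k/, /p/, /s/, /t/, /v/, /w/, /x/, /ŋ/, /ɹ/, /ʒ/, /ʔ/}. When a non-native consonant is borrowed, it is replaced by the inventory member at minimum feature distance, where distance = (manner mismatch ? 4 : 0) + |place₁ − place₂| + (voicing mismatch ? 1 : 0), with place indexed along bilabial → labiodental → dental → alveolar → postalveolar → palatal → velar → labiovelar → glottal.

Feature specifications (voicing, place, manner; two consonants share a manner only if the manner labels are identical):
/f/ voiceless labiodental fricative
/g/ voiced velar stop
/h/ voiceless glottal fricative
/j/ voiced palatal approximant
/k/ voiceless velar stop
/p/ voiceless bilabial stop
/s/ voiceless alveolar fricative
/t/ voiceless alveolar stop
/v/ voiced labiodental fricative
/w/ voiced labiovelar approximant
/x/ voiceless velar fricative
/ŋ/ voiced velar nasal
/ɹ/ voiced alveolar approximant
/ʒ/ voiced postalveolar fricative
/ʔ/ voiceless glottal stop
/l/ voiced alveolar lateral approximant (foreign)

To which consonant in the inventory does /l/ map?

/ɹ/ is closest: manner differs (lateral approximant→approximant, +4), place distance 0 (alveolar→alveolar), same voicing; total 4. Next closest is /s/ at distance 5.

ɹ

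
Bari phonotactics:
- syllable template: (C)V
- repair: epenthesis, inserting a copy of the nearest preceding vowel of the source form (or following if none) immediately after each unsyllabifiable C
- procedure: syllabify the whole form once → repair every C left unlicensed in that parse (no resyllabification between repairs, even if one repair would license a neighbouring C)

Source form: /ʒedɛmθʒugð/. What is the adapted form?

ʒedɛmɛθɛʒuguðu

Under (C)V, the unsyllabifiable consonants are /m/, /θ/, /g/, /ð/ (no codas are permitted; onsets are limited to one consonant).
Each unlicensed consonant becomes the onset of a new syllable: /m/ → /mɛ/, /θ/ → /θɛ/, /g/ → /gu/, /ð/ → /ðu/.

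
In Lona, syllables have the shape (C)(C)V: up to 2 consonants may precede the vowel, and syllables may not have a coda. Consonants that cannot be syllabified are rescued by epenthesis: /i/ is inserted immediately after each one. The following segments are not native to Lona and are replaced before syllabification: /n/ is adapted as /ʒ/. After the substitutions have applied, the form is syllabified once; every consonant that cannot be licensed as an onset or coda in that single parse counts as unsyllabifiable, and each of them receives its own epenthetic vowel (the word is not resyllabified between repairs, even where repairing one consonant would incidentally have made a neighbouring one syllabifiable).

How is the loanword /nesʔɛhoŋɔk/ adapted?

Substitution: /n/ → /ʒ/, giving /ʒesʔɛhoŋɔk/.
Under (C)(C)V, the unsyllabifiable consonants are /k/ (no codas are permitted; onsets may contain at most 2 consonants).
Epenthesis after each stranded consonant: /k/ → /ki/.

ʒesʔɛhoŋɔki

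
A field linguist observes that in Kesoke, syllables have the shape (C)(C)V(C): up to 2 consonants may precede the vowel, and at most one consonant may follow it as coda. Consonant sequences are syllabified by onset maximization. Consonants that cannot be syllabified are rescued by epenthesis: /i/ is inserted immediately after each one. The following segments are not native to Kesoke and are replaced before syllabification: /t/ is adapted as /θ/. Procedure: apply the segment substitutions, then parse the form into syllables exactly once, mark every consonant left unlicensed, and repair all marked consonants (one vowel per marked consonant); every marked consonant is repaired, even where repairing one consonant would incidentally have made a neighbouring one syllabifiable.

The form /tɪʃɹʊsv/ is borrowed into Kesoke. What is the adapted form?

Substitution: /t/ → /θ/, giving /θɪʃɹʊsv/.
Syllabifying with onset maximization leaves /v/ stranded (at most one coda consonant is licensed; onsets may contain at most 2 consonants).
Epenthesis after each stranded consonant: /v/ → /vi/.

θɪʃɹʊsvi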